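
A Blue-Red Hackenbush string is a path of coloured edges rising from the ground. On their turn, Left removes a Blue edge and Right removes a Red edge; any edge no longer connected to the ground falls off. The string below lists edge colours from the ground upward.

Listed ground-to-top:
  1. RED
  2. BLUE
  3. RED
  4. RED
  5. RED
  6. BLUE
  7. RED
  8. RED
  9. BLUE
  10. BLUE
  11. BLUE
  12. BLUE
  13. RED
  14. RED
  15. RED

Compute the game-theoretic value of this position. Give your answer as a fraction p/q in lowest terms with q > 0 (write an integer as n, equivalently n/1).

v_1 [R]  L=[(no moves)]  R=[0]  so -1
v_2 [RB]  L=[-1]  R=[0]  so -1/2
v_3 [RBR]  L=[-1]  R=[-1/2; 0]  so -3/4
v_4 [RBRR]  L=[-1]  R=[-3/4; -1/2; 0]  so -7/8
v_5 [RBRRR]  L=[-1]  R=[-7/8; -3/4; -1/2; 0]  so -15/16
v_6 [RBRRRB]  L=[-1; -15/16]  R=[-7/8; -3/4; -1/2; 0]  so -29/32
v_7 [RBRRRBR]  L=[-1; -15/16]  R=[-29/32; -7/8; -3/4; -1/2; 0]  so -59/64
v_8 [RBRRRBRR]  L=[-1; -15/16]  R=[-59/64; -29/32; -7/8; -3/4; -1/2; 0]  so -119/128
v_9 [RBRRRBRRB]  L=[-1; -15/16; -119/128]  R=[-59/64; -29/32; -7/8; -3/4; -1/2; 0]  so -237/256
v_10 [RBRRRBRRBB]  L=[-1; -15/16; -119/128; -237/256]  R=[-59/64; -29/32; -7/8; -3/4; -1/2; 0]  so -473/512
v_11 [RBRRRBRRBBB]  L=[-1; -15/16; -119/128; -237/256; -473/512]  R=[-59/64; -29/32; -7/8; -3/4; -1/2; 0]  so -945/1024
v_12 [RBRRRBRRBBBB]  L=[-1; -15/16; -119/128; -237/256; -473/512; -945/1024]  R=[-59/64; -29/32; -7/8; -3/4; -1/2; 0]  so -1889/2048
v_13 [RBRRRBRRBBBBR]  L=[-1; -15/16; -119/128; -237/256; -473/512; -945/1024]  R=[-1889/2048; -59/64; -29/32; -7/8; -3/4; -1/2; 0]  so -3779/4096
v_14 [RBRRRBRRBBBBRR]  L=[-1; -15/16; -119/128; -237/256; -473/512; -945/1024]  R=[-3779/4096; -1889/2048; -59/64; -29/32; -7/8; -3/4; -1/2; 0]  so -7559/8192
v_15 [RBRRRBRRBBBBRRR]  L=[-1; -15/16; -119/128; -237/256; -473/512; -945/1024]  R=[-7559/8192; -3779/4096; -1889/2048; -59/64; -29/32; -7/8; -3/4; -1/2; 0]  so -15119/16384

-15119/16384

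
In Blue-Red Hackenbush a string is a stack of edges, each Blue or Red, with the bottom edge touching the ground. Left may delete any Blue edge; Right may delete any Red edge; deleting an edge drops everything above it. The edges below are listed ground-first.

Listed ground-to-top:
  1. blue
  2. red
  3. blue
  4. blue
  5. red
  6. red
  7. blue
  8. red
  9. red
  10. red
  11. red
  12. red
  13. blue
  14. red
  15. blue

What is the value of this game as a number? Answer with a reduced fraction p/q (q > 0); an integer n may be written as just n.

Recurse on prefixes of the 15-edge string blue red blue blue red red blue red red red red red blue red blue:
1 of 15 · b · max L 0 · min R +∞ so 1
2 of 15 · br · max L 0 · min R 1 so 1/2
3 of 15 · brb · max L 1/2 · min R 1 so 3/4
4 of 15 · brbb · max L 3/4 · min R 1 so 7/8
5 of 15 · brbbr · max L 3/4 · min R 7/8 so 13/16
6 of 15 · brbbrr · max L 3/4 · min R 13/16 so 25/32
7 of 15 · brbbrrb · max L 25/32 · min R 13/16 so 51/64
8 of 15 · brbbrrbr · max L 25/32 · min R 51/64 so 101/128
9 of 15 · brbbrrbrr · max L 25/32 · min R 101/128 so 201/256
10 of 15 · brbbrrbrrr · max L 25/32 · min R 201/256 so 401/512
11 of 15 · brbbrrbrrrr · max L 25/32 · min R 401/512 so 801/1024
12 of 15 · brbbrrbrrrrr · max L 25/32 · min R 801/1024 so 1601/2048
13 of 15 · brbbrrbrrrrrb · max L 1601/2048 · min R 801/1024 so 3203/4096
14 of 15 · brbbrrbrrrrrbr · max L 1601/2048 · min R 3203/4096 so 6405/8192
15 of 15 · brbbrrbrrrrrbrb · max L 6405/8192 · min R 3203/4096 so 12811/16384

12811/16384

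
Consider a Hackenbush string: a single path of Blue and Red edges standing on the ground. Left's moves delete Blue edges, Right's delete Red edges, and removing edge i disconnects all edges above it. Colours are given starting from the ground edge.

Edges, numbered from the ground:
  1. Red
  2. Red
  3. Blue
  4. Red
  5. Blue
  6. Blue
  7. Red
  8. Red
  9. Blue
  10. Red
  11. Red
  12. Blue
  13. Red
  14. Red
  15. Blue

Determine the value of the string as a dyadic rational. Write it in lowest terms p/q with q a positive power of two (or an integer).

-13165/8192

Recurse on prefixes of the 15-edge string Red Red Blue Red Blue Blue Red Red Blue Red Red Blue Red Red Blue:
g(R) = { (no moves) | 0 } — -1
g(RR) = { (no moves) | -1 0 } — -2
g(RRB) = { -2 | -1 0 } — -3/2
g(RRBR) = { -2 | -3/2 -1 0 } — -7/4
g(RRBRB) = { -2 -7/4 | -3/2 -1 0 } — -13/8
g(RRBRBB) = { -2 -7/4 -13/8 | -3/2 -1 0 } — -25/16
g(RRBRBBR) = { -2 -7/4 -13/8 | -25/16 -3/2 -1 0 } — -51/32
g(RRBRBBRR) = { -2 -7/4 -13/8 | -51/32 -25/16 -3/2 -1 0 } — -103/64
g(RRBRBBRRB) = { -2 -7/4 -13/8 -103/64 | -51/32 -25/16 -3/2 -1 0 } — -205/128
g(RRBRBBRRBR) = { -2 -7/4 -13/8 -103/64 | -205/128 -51/32 -25/16 -3/2 -1 0 } — -411/256
g(RRBRBBRRBRR) = { -2 -7/4 -13/8 -103/64 | -411/256 -205/128 -51/32 -25/16 -3/2 -1 0 } — -823/512
g(RRBRBBRRBRRB) = { -2 -7/4 -13/8 -103/64 -823/512 | -411/256 -205/128 -51/32 -25/16 -3/2 -1 0 } — -1645/1024
g(RRBRBBRRBRRBR) = { -2 -7/4 -13/8 -103/64 -823/512 | -1645/1024 -411/256 -205/128 -51/32 -25/16 -3/2 -1 0 } — -3291/2048
g(RRBRBBRRBRRBRR) = { -2 -7/4 -13/8 -103/64 -823/512 | -3291/2048 -1645/1024 -411/256 -205/128 -51/32 -25/16 -3/2 -1 0 } — -6583/4096
g(RRBRBBRRBRRBRRB) = { -2 -7/4 -13/8 -103/64 -823/512 -6583/4096 | -3291/2048 -1645/1024 -411/256 -205/128 -51/32 -25/16 -3/2 -1 0 } — -13165/8192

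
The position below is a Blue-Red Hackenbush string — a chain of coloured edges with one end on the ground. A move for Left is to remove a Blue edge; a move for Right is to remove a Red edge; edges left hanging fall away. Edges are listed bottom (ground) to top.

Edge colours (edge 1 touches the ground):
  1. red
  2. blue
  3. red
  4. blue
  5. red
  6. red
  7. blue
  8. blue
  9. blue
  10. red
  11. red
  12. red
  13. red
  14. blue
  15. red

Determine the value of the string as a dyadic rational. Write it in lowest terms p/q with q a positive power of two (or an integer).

-11387/16384

step 1: add red to get r; options L={ (no moves) } R={ 0 } -> -1
step 2: add blue to get rb; options L={ -1 } R={ 0 } -> -1/2
step 3: add red to get rbr; options L={ -1 } R={ -1/2, 0 } -> -3/4
step 4: add blue to get rbrb; options L={ -1, -3/4 } R={ -1/2, 0 } -> -5/8
step 5: add red to get rbrbr; options L={ -1, -3/4 } R={ -5/8, -1/2, 0 } -> -11/16
step 6: add red to get rbrbrr; options L={ -1, -3/4 } R={ -11/16, -5/8, -1/2, 0 } -> -23/32
step 7: add blue to get rbrbrrb; options L={ -1, -3/4, -23/32 } R={ -11/16, -5/8, -1/2, 0 } -> -45/64
step 8: add blue to get rbrbrrbb; options L={ -1, -3/4, -23/32, -45/64 } R={ -11/16, -5/8, -1/2, 0 } -> -89/128
step 9: add blue to get rbrbrrbbb; options L={ -1, -3/4, -23/32, -45/64, -89/128 } R={ -11/16, -5/8, -1/2, 0 } -> -177/256
step 10: add red to get rbrbrrbbbr; options L={ -1, -3/4, -23/32, -45/64, -89/128 } R={ -177/256, -11/16, -5/8, -1/2, 0 } -> -355/512
step 11: add red to get rbrbrrbbbrr; options L={ -1, -3/4, -23/32, -45/64, -89/128 } R={ -355/512, -177/256, -11/16, -5/8, -1/2, 0 } -> -711/1024
step 12: add red to get rbrbrrbbbrrr; options L={ -1, -3/4, -23/32, -45/64, -89/128 } R={ -711/1024, -355/512, -177/256, -11/16, -5/8, -1/2, 0 } -> -1423/2048
step 13: add red to get rbrbrrbbbrrrr; options L={ -1, -3/4, -23/32, -45/64, -89/128 } R={ -1423/2048, -711/1024, -355/512, -177/256, -11/16, -5/8, -1/2, 0 } -> -2847/4096
step 14: add blue to get rbrbrrbbbrrrrb; options L={ -1, -3/4, -23/32, -45/64, -89/128, -2847/4096 } R={ -1423/2048, -711/1024, -355/512, -177/256, -11/16, -5/8, -1/2, 0 } -> -5693/8192
step 15: add red to get rbrbrrbbbrrrrbr; options L={ -1, -3/4, -23/32, -45/64, -89/128, -2847/4096 } R={ -5693/8192, -1423/2048, -711/1024, -355/512, -177/256, -11/16, -5/8, -1/2, 0 } -> -11387/16384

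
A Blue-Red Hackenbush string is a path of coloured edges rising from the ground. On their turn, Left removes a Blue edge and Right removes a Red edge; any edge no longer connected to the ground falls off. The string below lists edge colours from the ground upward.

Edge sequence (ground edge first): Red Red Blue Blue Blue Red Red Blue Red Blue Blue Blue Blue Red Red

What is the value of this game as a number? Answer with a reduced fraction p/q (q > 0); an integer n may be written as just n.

-9863/8192

Prefix values for Red Red Blue Blue Blue Red Red Blue Red Blue Blue Blue Blue Red Red via {L|R} + simplicity:
R: Left { — }, Right { 0 } — simplest -1
RR: Left { — }, Right { -1,0 } — simplest -2
RRB: Left { -2 }, Right { -1,0 } — simplest -3/2
RRBB: Left { -2,-3/2 }, Right { -1,0 } — simplest -5/4
RRBBB: Left { -2,-3/2,-5/4 }, Right { -1,0 } — simplest -9/8
RRBBBR: Left { -2,-3/2,-5/4 }, Right { -9/8,-1,0 } — simplest -19/16
RRBBBRR: Left { -2,-3/2,-5/4 }, Right { -19/16,-9/8,-1,0 } — simplest -39/32
RRBBBRRB: Left { -2,-3/2,-5/4,-39/32 }, Right { -19/16,-9/8,-1,0 } — simplest -77/64
RRBBBRRBR: Left { -2,-3/2,-5/4,-39/32 }, Right { -77/64,-19/16,-9/8,-1,0 } — simplest -155/128
RRBBBRRBRB: Left { -2,-3/2,-5/4,-39/32,-155/128 }, Right { -77/64,-19/16,-9/8,-1,0 } — simplest -309/256
RRBBBRRBRBB: Left { -2,-3/2,-5/4,-39/32,-155/128,-309/256 }, Right { -77/64,-19/16,-9/8,-1,0 } — simplest -617/512
RRBBBRRBRBBB: Left { -2,-3/2,-5/4,-39/32,-155/128,-309/256,-617/512 }, Right { -77/64,-19/16,-9/8,-1,0 } — simplest -1233/1024
RRBBBRRBRBBBB: Left { -2,-3/2,-5/4,-39/32,-155/128,-309/256,-617/512,-1233/1024 }, Right { -77/64,-19/16,-9/8,-1,0 } — simplest -2465/2048
RRBBBRRBRBBBBR: Left { -2,-3/2,-5/4,-39/32,-155/128,-309/256,-617/512,-1233/1024 }, Right { -2465/2048,-77/64,-19/16,-9/8,-1,0 } — simplest -4931/4096
RRBBBRRBRBBBBRR: Left { -2,-3/2,-5/4,-39/32,-155/128,-309/256,-617/512,-1233/1024 }, Right { -4931/4096,-2465/2048,-77/64,-19/16,-9/8,-1,0 } — simplest -9863/8192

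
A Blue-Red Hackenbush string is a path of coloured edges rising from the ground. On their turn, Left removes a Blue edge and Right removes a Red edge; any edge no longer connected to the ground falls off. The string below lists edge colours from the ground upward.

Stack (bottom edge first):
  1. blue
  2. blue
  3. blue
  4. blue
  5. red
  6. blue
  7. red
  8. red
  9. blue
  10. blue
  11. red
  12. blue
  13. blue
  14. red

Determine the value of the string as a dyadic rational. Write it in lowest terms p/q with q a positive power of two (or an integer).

v(b) = { 0 | (no moves) } so 1
v(bb) = { 0, 1 | (no moves) } so 2
v(bbb) = { 0, 1, 2 | (no moves) } so 3
v(bbbb) = { 0, 1, 2, 3 | (no moves) } so 4
v(bbbbr) = { 0, 1, 2, 3 | 4 } so 7/2
v(bbbbrb) = { 0, 1, 2, 3, 7/2 | 4 } so 15/4
v(bbbbrbr) = { 0, 1, 2, 3, 7/2 | 15/4, 4 } so 29/8
v(bbbbrbrr) = { 0, 1, 2, 3, 7/2 | 29/8, 15/4, 4 } so 57/16
v(bbbbrbrrb) = { 0, 1, 2, 3, 7/2, 57/16 | 29/8, 15/4, 4 } so 115/32
v(bbbbrbrrbb) = { 0, 1, 2, 3, 7/2, 57/16, 115/32 | 29/8, 15/4, 4 } so 231/64
v(bbbbrbrrbbr) = { 0, 1, 2, 3, 7/2, 57/16, 115/32 | 231/64, 29/8, 15/4, 4 } so 461/128
v(bbbbrbrrbbrb) = { 0, 1, 2, 3, 7/2, 57/16, 115/32, 461/128 | 231/64, 29/8, 15/4, 4 } so 923/256
v(bbbbrbrrbbrbb) = { 0, 1, 2, 3, 7/2, 57/16, 115/32, 461/128, 923/256 | 231/64, 29/8, 15/4, 4 } so 1847/512
v(bbbbrbrrbbrbbr) = { 0, 1, 2, 3, 7/2, 57/16, 115/32, 461/128, 923/256 | 1847/512, 231/64, 29/8, 15/4, 4 } so 3693/1024

3693/1024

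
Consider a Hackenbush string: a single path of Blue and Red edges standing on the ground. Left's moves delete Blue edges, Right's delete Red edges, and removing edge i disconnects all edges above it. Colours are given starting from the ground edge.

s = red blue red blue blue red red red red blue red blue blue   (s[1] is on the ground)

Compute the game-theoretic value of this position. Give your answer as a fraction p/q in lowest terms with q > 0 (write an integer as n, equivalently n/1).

Build G(s[:k]) for k = 1..13, string s = red blue red blue blue red red red red blue red blue blue.
G(r) = {  | 0 } => -1
G(rb) = { -1 | 0 } => -1/2
G(rbr) = { -1 | -1/2,0 } => -3/4
G(rbrb) = { -1,-3/4 | -1/2,0 } => -5/8
G(rbrbb) = { -1,-3/4,-5/8 | -1/2,0 } => -9/16
G(rbrbbr) = { -1,-3/4,-5/8 | -9/16,-1/2,0 } => -19/32
G(rbrbbrr) = { -1,-3/4,-5/8 | -19/32,-9/16,-1/2,0 } => -39/64
G(rbrbbrrr) = { -1,-3/4,-5/8 | -39/64,-19/32,-9/16,-1/2,0 } => -79/128
G(rbrbbrrrr) = { -1,-3/4,-5/8 | -79/128,-39/64,-19/32,-9/16,-1/2,0 } => -159/256
G(rbrbbrrrrb) = { -1,-3/4,-5/8,-159/256 | -79/128,-39/64,-19/32,-9/16,-1/2,0 } => -317/512
G(rbrbbrrrrbr) = { -1,-3/4,-5/8,-159/256 | -317/512,-79/128,-39/64,-19/32,-9/16,-1/2,0 } => -635/1024
G(rbrbbrrrrbrb) = { -1,-3/4,-5/8,-159/256,-635/1024 | -317/512,-79/128,-39/64,-19/32,-9/16,-1/2,0 } => -1269/2048
G(rbrbbrrrrbrbb) = { -1,-3/4,-5/8,-159/256,-635/1024,-1269/2048 | -317/512,-79/128,-39/64,-19/32,-9/16,-1/2,0 } => -2537/4096

-2537/4096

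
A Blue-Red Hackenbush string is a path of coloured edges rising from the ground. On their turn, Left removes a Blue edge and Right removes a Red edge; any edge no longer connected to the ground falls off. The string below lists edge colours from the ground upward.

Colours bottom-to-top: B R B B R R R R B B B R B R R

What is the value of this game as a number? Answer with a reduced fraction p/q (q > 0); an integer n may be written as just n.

12521/16384

Recurse on prefixes of the 15-edge string B R B B R R R R B B B R B R R:
step 1: add B to get B; options L={ 0 } R={ none } so 1
step 2: add R to get BR; options L={ 0 } R={ 1 } so 1/2
step 3: add B to get BRB; options L={ 0; 1/2 } R={ 1 } so 3/4
step 4: add B to get BRBB; options L={ 0; 1/2; 3/4 } R={ 1 } so 7/8
step 5: add R to get BRBBR; options L={ 0; 1/2; 3/4 } R={ 7/8; 1 } so 13/16
step 6: add R to get BRBBRR; options L={ 0; 1/2; 3/4 } R={ 13/16; 7/8; 1 } so 25/32
step 7: add R to get BRBBRRR; options L={ 0; 1/2; 3/4 } R={ 25/32; 13/16; 7/8; 1 } so 49/64
step 8: add R to get BRBBRRRR; options L={ 0; 1/2; 3/4 } R={ 49/64; 25/32; 13/16; 7/8; 1 } so 97/128
step 9: add B to get BRBBRRRRB; options L={ 0; 1/2; 3/4; 97/128 } R={ 49/64; 25/32; 13/16; 7/8; 1 } so 195/256
step 10: add B to get BRBBRRRRBB; options L={ 0; 1/2; 3/4; 97/128; 195/256 } R={ 49/64; 25/32; 13/16; 7/8; 1 } so 391/512
step 11: add B to get BRBBRRRRBBB; options L={ 0; 1/2; 3/4; 97/128; 195/256; 391/512 } R={ 49/64; 25/32; 13/16; 7/8; 1 } so 783/1024
step 12: add R to get BRBBRRRRBBBR; options L={ 0; 1/2; 3/4; 97/128; 195/256; 391/512 } R={ 783/1024; 49/64; 25/32; 13/16; 7/8; 1 } so 1565/2048
step 13: add B to get BRBBRRRRBBBRB; options L={ 0; 1/2; 3/4; 97/128; 195/256; 391/512; 1565/2048 } R={ 783/1024; 49/64; 25/32; 13/16; 7/8; 1 } so 3131/4096
step 14: add R to get BRBBRRRRBBBRBR; options L={ 0; 1/2; 3/4; 97/128; 195/256; 391/512; 1565/2048 } R={ 3131/4096; 783/1024; 49/64; 25/32; 13/16; 7/8; 1 } so 6261/8192
step 15: add R to get BRBBRRRRBBBRBRR; options L={ 0; 1/2; 3/4; 97/128; 195/256; 391/512; 1565/2048 } R={ 6261/8192; 3131/4096; 783/1024; 49/64; 25/32; 13/16; 7/8; 1 } so 12521/16384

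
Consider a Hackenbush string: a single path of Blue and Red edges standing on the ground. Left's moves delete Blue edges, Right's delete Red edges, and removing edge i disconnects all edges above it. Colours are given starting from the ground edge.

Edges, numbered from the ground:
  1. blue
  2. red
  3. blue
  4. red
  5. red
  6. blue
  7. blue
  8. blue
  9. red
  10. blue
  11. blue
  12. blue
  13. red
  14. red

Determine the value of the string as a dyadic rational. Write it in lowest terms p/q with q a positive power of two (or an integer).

5049/8192

Build value(s[:k]) for k = 1..14, string s = blue red blue red red blue blue blue red blue blue blue red red.
edge 1 of 14 (blue): { 0 | (no moves) } so 1
edge 2 of 14 (red): { 0 | 1 } so 1/2
edge 3 of 14 (blue): { 0, 1/2 | 1 } so 3/4
edge 4 of 14 (red): { 0, 1/2 | 3/4, 1 } so 5/8
edge 5 of 14 (red): { 0, 1/2 | 5/8, 3/4, 1 } so 9/16
edge 6 of 14 (blue): { 0, 1/2, 9/16 | 5/8, 3/4, 1 } so 19/32
edge 7 of 14 (blue): { 0, 1/2, 9/16, 19/32 | 5/8, 3/4, 1 } so 39/64
edge 8 of 14 (blue): { 0, 1/2, 9/16, 19/32, 39/64 | 5/8, 3/4, 1 } so 79/128
edge 9 of 14 (red): { 0, 1/2, 9/16, 19/32, 39/64 | 79/128, 5/8, 3/4, 1 } so 157/256
edge 10 of 14 (blue): { 0, 1/2, 9/16, 19/32, 39/64, 157/256 | 79/128, 5/8, 3/4, 1 } so 315/512
edge 11 of 14 (blue): { 0, 1/2, 9/16, 19/32, 39/64, 157/256, 315/512 | 79/128, 5/8, 3/4, 1 } so 631/1024
edge 12 of 14 (blue): { 0, 1/2, 9/16, 19/32, 39/64, 157/256, 315/512, 631/1024 | 79/128, 5/8, 3/4, 1 } so 1263/2048
edge 13 of 14 (red): { 0, 1/2, 9/16, 19/32, 39/64, 157/256, 315/512, 631/1024 | 1263/2048, 79/128, 5/8, 3/4, 1 } so 2525/4096
edge 14 of 14 (red): { 0, 1/2, 9/16, 19/32, 39/64, 157/256, 315/512, 631/1024 | 2525/4096, 1263/2048, 79/128, 5/8, 3/4, 1 } so 5049/8192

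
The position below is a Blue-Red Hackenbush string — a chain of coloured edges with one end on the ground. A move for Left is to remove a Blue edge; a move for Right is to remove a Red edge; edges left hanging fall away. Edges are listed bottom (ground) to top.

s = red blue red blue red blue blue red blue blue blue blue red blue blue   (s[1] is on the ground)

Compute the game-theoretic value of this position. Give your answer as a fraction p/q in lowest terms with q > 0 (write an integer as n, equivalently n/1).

-10505/16384

Prefix values for red blue red blue red blue blue red blue blue blue blue red blue blue via {L|R} + simplicity:
r: Left { · }, Right { 0 } = simplest -1
rb: Left { -1 }, Right { 0 } = simplest -1/2
rbr: Left { -1 }, Right { -1/2, 0 } = simplest -3/4
rbrb: Left { -1, -3/4 }, Right { -1/2, 0 } = simplest -5/8
rbrbr: Left { -1, -3/4 }, Right { -5/8, -1/2, 0 } = simplest -11/16
rbrbrb: Left { -1, -3/4, -11/16 }, Right { -5/8, -1/2, 0 } = simplest -21/32
rbrbrbb: Left { -1, -3/4, -11/16, -21/32 }, Right { -5/8, -1/2, 0 } = simplest -41/64
rbrbrbbr: Left { -1, -3/4, -11/16, -21/32 }, Right { -41/64, -5/8, -1/2, 0 } = simplest -83/128
rbrbrbbrb: Left { -1, -3/4, -11/16, -21/32, -83/128 }, Right { -41/64, -5/8, -1/2, 0 } = simplest -165/256
rbrbrbbrbb: Left { -1, -3/4, -11/16, -21/32, -83/128, -165/256 }, Right { -41/64, -5/8, -1/2, 0 } = simplest -329/512
rbrbrbbrbbb: Left { -1, -3/4, -11/16, -21/32, -83/128, -165/256, -329/512 }, Right { -41/64, -5/8, -1/2, 0 } = simplest -657/1024
rbrbrbbrbbbb: Left { -1, -3/4, -11/16, -21/32, -83/128, -165/256, -329/512, -657/1024 }, Right { -41/64, -5/8, -1/2, 0 } = simplest -1313/2048
rbrbrbbrbbbbr: Left { -1, -3/4, -11/16, -21/32, -83/128, -165/256, -329/512, -657/1024 }, Right { -1313/2048, -41/64, -5/8, -1/2, 0 } = simplest -2627/4096
rbrbrbbrbbbbrb: Left { -1, -3/4, -11/16, -21/32, -83/128, -165/256, -329/512, -657/1024, -2627/4096 }, Right { -1313/2048, -41/64, -5/8, -1/2, 0 } = simplest -5253/8192
rbrbrbbrbbbbrbb: Left { -1, -3/4, -11/16, -21/32, -83/128, -165/256, -329/512, -657/1024, -2627/4096, -5253/8192 }, Right { -1313/2048, -41/64, -5/8, -1/2, 0 } = simplest -10505/16384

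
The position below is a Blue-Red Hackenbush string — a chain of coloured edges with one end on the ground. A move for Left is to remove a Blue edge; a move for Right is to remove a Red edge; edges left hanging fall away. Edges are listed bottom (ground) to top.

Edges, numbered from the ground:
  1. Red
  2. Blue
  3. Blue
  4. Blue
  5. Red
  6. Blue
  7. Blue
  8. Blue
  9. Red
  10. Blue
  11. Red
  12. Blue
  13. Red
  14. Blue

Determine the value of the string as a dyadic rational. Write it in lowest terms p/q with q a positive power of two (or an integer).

R: Left { ∅ }, Right { 0 } gives simplest -1
RB: Left { -1 }, Right { 0 } gives simplest -1/2
RBB: Left { -1,-1/2 }, Right { 0 } gives simplest -1/4
RBBB: Left { -1,-1/2,-1/4 }, Right { 0 } gives simplest -1/8
RBBBR: Left { -1,-1/2,-1/4 }, Right { -1/8,0 } gives simplest -3/16
RBBBRB: Left { -1,-1/2,-1/4,-3/16 }, Right { -1/8,0 } gives simplest -5/32
RBBBRBB: Left { -1,-1/2,-1/4,-3/16,-5/32 }, Right { -1/8,0 } gives simplest -9/64
RBBBRBBB: Left { -1,-1/2,-1/4,-3/16,-5/32,-9/64 }, Right { -1/8,0 } gives simplest -17/128
RBBBRBBBR: Left { -1,-1/2,-1/4,-3/16,-5/32,-9/64 }, Right { -17/128,-1/8,0 } gives simplest -35/256
RBBBRBBBRB: Left { -1,-1/2,-1/4,-3/16,-5/32,-9/64,-35/256 }, Right { -17/128,-1/8,0 } gives simplest -69/512
RBBBRBBBRBR: Left { -1,-1/2,-1/4,-3/16,-5/32,-9/64,-35/256 }, Right { -69/512,-17/128,-1/8,0 } gives simplest -139/1024
RBBBRBBBRBRB: Left { -1,-1/2,-1/4,-3/16,-5/32,-9/64,-35/256,-139/1024 }, Right { -69/512,-17/128,-1/8,0 } gives simplest -277/2048
RBBBRBBBRBRBR: Left { -1,-1/2,-1/4,-3/16,-5/32,-9/64,-35/256,-139/1024 }, Right { -277/2048,-69/512,-17/128,-1/8,0 } gives simplest -555/4096
RBBBRBBBRBRBRB: Left { -1,-1/2,-1/4,-3/16,-5/32,-9/64,-35/256,-139/1024,-555/4096 }, Right { -277/2048,-69/512,-17/128,-1/8,0 } gives simplest -1109/8192

-1109/8192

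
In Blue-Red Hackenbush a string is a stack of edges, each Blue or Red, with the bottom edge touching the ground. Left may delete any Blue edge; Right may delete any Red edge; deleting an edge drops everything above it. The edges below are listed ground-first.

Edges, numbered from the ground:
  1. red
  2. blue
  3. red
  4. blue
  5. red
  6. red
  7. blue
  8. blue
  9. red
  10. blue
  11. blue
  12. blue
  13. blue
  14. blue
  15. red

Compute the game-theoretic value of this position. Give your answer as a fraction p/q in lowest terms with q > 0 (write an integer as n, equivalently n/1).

-11395/16384

step 1: add red to get r; options L={ — } R={ 0 } => -1
step 2: add blue to get rb; options L={ -1 } R={ 0 } => -1/2
step 3: add red to get rbr; options L={ -1 } R={ -1/2, 0 } => -3/4
step 4: add blue to get rbrb; options L={ -1, -3/4 } R={ -1/2, 0 } => -5/8
step 5: add red to get rbrbr; options L={ -1, -3/4 } R={ -5/8, -1/2, 0 } => -11/16
step 6: add red to get rbrbrr; options L={ -1, -3/4 } R={ -11/16, -5/8, -1/2, 0 } => -23/32
step 7: add blue to get rbrbrrb; options L={ -1, -3/4, -23/32 } R={ -11/16, -5/8, -1/2, 0 } => -45/64
step 8: add blue to get rbrbrrbb; options L={ -1, -3/4, -23/32, -45/64 } R={ -11/16, -5/8, -1/2, 0 } => -89/128
step 9: add red to get rbrbrrbbr; options L={ -1, -3/4, -23/32, -45/64 } R={ -89/128, -11/16, -5/8, -1/2, 0 } => -179/256
step 10: add blue to get rbrbrrbbrb; options L={ -1, -3/4, -23/32, -45/64, -179/256 } R={ -89/128, -11/16, -5/8, -1/2, 0 } => -357/512
step 11: add blue to get rbrbrrbbrbb; options L={ -1, -3/4, -23/32, -45/64, -179/256, -357/512 } R={ -89/128, -11/16, -5/8, -1/2, 0 } => -713/1024
step 12: add blue to get rbrbrrbbrbbb; options L={ -1, -3/4, -23/32, -45/64, -179/256, -357/512, -713/1024 } R={ -89/128, -11/16, -5/8, -1/2, 0 } => -1425/2048
step 13: add blue to get rbrbrrbbrbbbb; options L={ -1, -3/4, -23/32, -45/64, -179/256, -357/512, -713/1024, -1425/2048 } R={ -89/128, -11/16, -5/8, -1/2, 0 } => -2849/4096
step 14: add blue to get rbrbrrbbrbbbbb; options L={ -1, -3/4, -23/32, -45/64, -179/256, -357/512, -713/1024, -1425/2048, -2849/4096 } R={ -89/128, -11/16, -5/8, -1/2, 0 } => -5697/8192
step 15: add red to get rbrbrrbbrbbbbbr; options L={ -1, -3/4, -23/32, -45/64, -179/256, -357/512, -713/1024, -1425/2048, -2849/4096 } R={ -5697/8192, -89/128, -11/16, -5/8, -1/2, 0 } => -11395/16384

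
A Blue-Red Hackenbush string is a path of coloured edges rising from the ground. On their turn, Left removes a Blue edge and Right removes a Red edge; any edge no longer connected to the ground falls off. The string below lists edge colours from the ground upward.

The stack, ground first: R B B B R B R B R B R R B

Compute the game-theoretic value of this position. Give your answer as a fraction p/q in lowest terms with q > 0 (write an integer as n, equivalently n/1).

-685/4096

Build v(s[:k]) for k = 1..13, string s = R B B B R B R B R B R R B.
v_1 [R]  L=[none]  R=[0]  — -1
v_2 [RB]  L=[-1]  R=[0]  — -1/2
v_3 [RBB]  L=[-1 -1/2]  R=[0]  — -1/4
v_4 [RBBB]  L=[-1 -1/2 -1/4]  R=[0]  — -1/8
v_5 [RBBBR]  L=[-1 -1/2 -1/4]  R=[-1/8 0]  — -3/16
v_6 [RBBBRB]  L=[-1 -1/2 -1/4 -3/16]  R=[-1/8 0]  — -5/32
v_7 [RBBBRBR]  L=[-1 -1/2 -1/4 -3/16]  R=[-5/32 -1/8 0]  — -11/64
v_8 [RBBBRBRB]  L=[-1 -1/2 -1/4 -3/16 -11/64]  R=[-5/32 -1/8 0]  — -21/128
v_9 [RBBBRBRBR]  L=[-1 -1/2 -1/4 -3/16 -11/64]  R=[-21/128 -5/32 -1/8 0]  — -43/256
v_10 [RBBBRBRBRB]  L=[-1 -1/2 -1/4 -3/16 -11/64 -43/256]  R=[-21/128 -5/32 -1/8 0]  — -85/512
v_11 [RBBBRBRBRBR]  L=[-1 -1/2 -1/4 -3/16 -11/64 -43/256]  R=[-85/512 -21/128 -5/32 -1/8 0]  — -171/1024
v_12 [RBBBRBRBRBRR]  L=[-1 -1/2 -1/4 -3/16 -11/64 -43/256]  R=[-171/1024 -85/512 -21/128 -5/32 -1/8 0]  — -343/2048
v_13 [RBBBRBRBRBRRB]  L=[-1 -1/2 -1/4 -3/16 -11/64 -43/256 -343/2048]  R=[-171/1024 -85/512 -21/128 -5/32 -1/8 0]  — -685/4096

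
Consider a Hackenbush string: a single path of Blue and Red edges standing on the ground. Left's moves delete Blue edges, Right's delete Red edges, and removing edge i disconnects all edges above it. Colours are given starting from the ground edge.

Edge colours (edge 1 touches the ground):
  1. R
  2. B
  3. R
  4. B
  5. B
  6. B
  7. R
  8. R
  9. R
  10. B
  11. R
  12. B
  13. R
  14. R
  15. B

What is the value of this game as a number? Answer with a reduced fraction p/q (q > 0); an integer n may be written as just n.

1 of 15 · R · max L −∞ · min R 0 = -1
2 of 15 · RB · max L -1 · min R 0 = -1/2
3 of 15 · RBR · max L -1 · min R -1/2 = -3/4
4 of 15 · RBRB · max L -3/4 · min R -1/2 = -5/8
5 of 15 · RBRBB · max L -5/8 · min R -1/2 = -9/16
6 of 15 · RBRBBB · max L -9/16 · min R -1/2 = -17/32
7 of 15 · RBRBBBR · max L -9/16 · min R -17/32 = -35/64
8 of 15 · RBRBBBRR · max L -9/16 · min R -35/64 = -71/128
9 of 15 · RBRBBBRRR · max L -9/16 · min R -71/128 = -143/256
10 of 15 · RBRBBBRRRB · max L -143/256 · min R -71/128 = -285/512
11 of 15 · RBRBBBRRRBR · max L -143/256 · min R -285/512 = -571/1024
12 of 15 · RBRBBBRRRBRB · max L -571/1024 · min R -285/512 = -1141/2048
13 of 15 · RBRBBBRRRBRBR · max L -571/1024 · min R -1141/2048 = -2283/4096
14 of 15 · RBRBBBRRRBRBRR · max L -571/1024 · min R -2283/4096 = -4567/8192
15 of 15 · RBRBBBRRRBRBRRB · max L -4567/8192 · min R -2283/4096 = -9133/16384

-9133/16384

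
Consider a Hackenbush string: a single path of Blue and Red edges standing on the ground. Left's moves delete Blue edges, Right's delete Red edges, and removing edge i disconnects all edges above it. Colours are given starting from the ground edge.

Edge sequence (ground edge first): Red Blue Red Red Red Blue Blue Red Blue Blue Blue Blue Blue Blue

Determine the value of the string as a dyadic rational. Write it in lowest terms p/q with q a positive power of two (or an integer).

Prefix values for Red Blue Red Red Red Blue Blue Red Blue Blue Blue Blue Blue Blue via {L|R} + simplicity:
step 1: add Red to get R; options L={ — } R={ 0 } = -1
step 2: add Blue to get RB; options L={ -1 } R={ 0 } = -1/2
step 3: add Red to get RBR; options L={ -1 } R={ -1/2, 0 } = -3/4
step 4: add Red to get RBRR; options L={ -1 } R={ -3/4, -1/2, 0 } = -7/8
step 5: add Red to get RBRRR; options L={ -1 } R={ -7/8, -3/4, -1/2, 0 } = -15/16
step 6: add Blue to get RBRRRB; options L={ -1, -15/16 } R={ -7/8, -3/4, -1/2, 0 } = -29/32
step 7: add Blue to get RBRRRBB; options L={ -1, -15/16, -29/32 } R={ -7/8, -3/4, -1/2, 0 } = -57/64
step 8: add Red to get RBRRRBBR; options L={ -1, -15/16, -29/32 } R={ -57/64, -7/8, -3/4, -1/2, 0 } = -115/128
step 9: add Blue to get RBRRRBBRB; options L={ -1, -15/16, -29/32, -115/128 } R={ -57/64, -7/8, -3/4, -1/2, 0 } = -229/256
step 10: add Blue to get RBRRRBBRBB; options L={ -1, -15/16, -29/32, -115/128, -229/256 } R={ -57/64, -7/8, -3/4, -1/2, 0 } = -457/512
step 11: add Blue to get RBRRRBBRBBB; options L={ -1, -15/16, -29/32, -115/128, -229/256, -457/512 } R={ -57/64, -7/8, -3/4, -1/2, 0 } = -913/1024
step 12: add Blue to get RBRRRBBRBBBB; options L={ -1, -15/16, -29/32, -115/128, -229/256, -457/512, -913/1024 } R={ -57/64, -7/8, -3/4, -1/2, 0 } = -1825/2048
step 13: add Blue to get RBRRRBBRBBBBB; options L={ -1, -15/16, -29/32, -115/128, -229/256, -457/512, -913/1024, -1825/2048 } R={ -57/64, -7/8, -3/4, -1/2, 0 } = -3649/4096
step 14: add Blue to get RBRRRBBRBBBBBB; options L={ -1, -15/16, -29/32, -115/128, -229/256, -457/512, -913/1024, -1825/2048, -3649/4096 } R={ -57/64, -7/8, -3/4, -1/2, 0 } = -7297/8192

-7297/8192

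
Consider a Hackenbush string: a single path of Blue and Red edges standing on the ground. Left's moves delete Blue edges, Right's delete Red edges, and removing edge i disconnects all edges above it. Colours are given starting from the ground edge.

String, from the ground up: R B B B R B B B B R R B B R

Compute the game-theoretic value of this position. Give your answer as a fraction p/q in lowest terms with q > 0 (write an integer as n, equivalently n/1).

-1075/8192

value_1 [R]  L=[(no moves)]  R=[0]  ⇒ -1
value_2 [RB]  L=[-1]  R=[0]  ⇒ -1/2
value_3 [RBB]  L=[-1,-1/2]  R=[0]  ⇒ -1/4
value_4 [RBBB]  L=[-1,-1/2,-1/4]  R=[0]  ⇒ -1/8
value_5 [RBBBR]  L=[-1,-1/2,-1/4]  R=[-1/8,0]  ⇒ -3/16
value_6 [RBBBRB]  L=[-1,-1/2,-1/4,-3/16]  R=[-1/8,0]  ⇒ -5/32
value_7 [RBBBRBB]  L=[-1,-1/2,-1/4,-3/16,-5/32]  R=[-1/8,0]  ⇒ -9/64
value_8 [RBBBRBBB]  L=[-1,-1/2,-1/4,-3/16,-5/32,-9/64]  R=[-1/8,0]  ⇒ -17/128
value_9 [RBBBRBBBB]  L=[-1,-1/2,-1/4,-3/16,-5/32,-9/64,-17/128]  R=[-1/8,0]  ⇒ -33/256
value_10 [RBBBRBBBBR]  L=[-1,-1/2,-1/4,-3/16,-5/32,-9/64,-17/128]  R=[-33/256,-1/8,0]  ⇒ -67/512
value_11 [RBBBRBBBBRR]  L=[-1,-1/2,-1/4,-3/16,-5/32,-9/64,-17/128]  R=[-67/512,-33/256,-1/8,0]  ⇒ -135/1024
value_12 [RBBBRBBBBRRB]  L=[-1,-1/2,-1/4,-3/16,-5/32,-9/64,-17/128,-135/1024]  R=[-67/512,-33/256,-1/8,0]  ⇒ -269/2048
value_13 [RBBBRBBBBRRBB]  L=[-1,-1/2,-1/4,-3/16,-5/32,-9/64,-17/128,-135/1024,-269/2048]  R=[-67/512,-33/256,-1/8,0]  ⇒ -537/4096
value_14 [RBBBRBBBBRRBBR]  L=[-1,-1/2,-1/4,-3/16,-5/32,-9/64,-17/128,-135/1024,-269/2048]  R=[-537/4096,-67/512,-33/256,-1/8,0]  ⇒ -1075/8192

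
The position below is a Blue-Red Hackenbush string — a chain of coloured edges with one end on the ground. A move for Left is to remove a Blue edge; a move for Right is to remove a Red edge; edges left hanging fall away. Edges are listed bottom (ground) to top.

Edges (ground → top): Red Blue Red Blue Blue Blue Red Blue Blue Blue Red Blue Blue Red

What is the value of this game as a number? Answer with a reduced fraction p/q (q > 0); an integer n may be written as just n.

-4371/8192

Build g(s[:k]) for k = 1..14, string s = Red Blue Red Blue Blue Blue Red Blue Blue Blue Red Blue Blue Red.
g_1 [R]  L=[(no moves)]  R=[0]  so -1
g_2 [RB]  L=[-1]  R=[0]  so -1/2
g_3 [RBR]  L=[-1]  R=[-1/2 0]  so -3/4
g_4 [RBRB]  L=[-1 -3/4]  R=[-1/2 0]  so -5/8
g_5 [RBRBB]  L=[-1 -3/4 -5/8]  R=[-1/2 0]  so -9/16
g_6 [RBRBBB]  L=[-1 -3/4 -5/8 -9/16]  R=[-1/2 0]  so -17/32
g_7 [RBRBBBR]  L=[-1 -3/4 -5/8 -9/16]  R=[-17/32 -1/2 0]  so -35/64
g_8 [RBRBBBRB]  L=[-1 -3/4 -5/8 -9/16 -35/64]  R=[-17/32 -1/2 0]  so -69/128
g_9 [RBRBBBRBB]  L=[-1 -3/4 -5/8 -9/16 -35/64 -69/128]  R=[-17/32 -1/2 0]  so -137/256
g_10 [RBRBBBRBBB]  L=[-1 -3/4 -5/8 -9/16 -35/64 -69/128 -137/256]  R=[-17/32 -1/2 0]  so -273/512
g_11 [RBRBBBRBBBR]  L=[-1 -3/4 -5/8 -9/16 -35/64 -69/128 -137/256]  R=[-273/512 -17/32 -1/2 0]  so -547/1024
g_12 [RBRBBBRBBBRB]  L=[-1 -3/4 -5/8 -9/16 -35/64 -69/128 -137/256 -547/1024]  R=[-273/512 -17/32 -1/2 0]  so -1093/2048
g_13 [RBRBBBRBBBRBB]  L=[-1 -3/4 -5/8 -9/16 -35/64 -69/128 -137/256 -547/1024 -1093/2048]  R=[-273/512 -17/32 -1/2 0]  so -2185/4096
g_14 [RBRBBBRBBBRBBR]  L=[-1 -3/4 -5/8 -9/16 -35/64 -69/128 -137/256 -547/1024 -1093/2048]  R=[-2185/4096 -273/512 -17/32 -1/2 0]  so -4371/8192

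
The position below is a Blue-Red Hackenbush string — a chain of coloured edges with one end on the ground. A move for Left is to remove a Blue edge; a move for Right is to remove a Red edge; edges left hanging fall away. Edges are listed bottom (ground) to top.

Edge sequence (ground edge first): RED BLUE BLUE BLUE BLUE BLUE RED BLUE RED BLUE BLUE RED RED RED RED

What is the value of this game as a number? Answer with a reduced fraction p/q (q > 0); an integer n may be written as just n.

-671/16384

G_1 [R]  L=[(no moves)]  R=[0]  ⇒ -1
G_2 [RB]  L=[-1]  R=[0]  ⇒ -1/2
G_3 [RBB]  L=[-1; -1/2]  R=[0]  ⇒ -1/4
G_4 [RBBB]  L=[-1; -1/2; -1/4]  R=[0]  ⇒ -1/8
G_5 [RBBBB]  L=[-1; -1/2; -1/4; -1/8]  R=[0]  ⇒ -1/16
G_6 [RBBBBB]  L=[-1; -1/2; -1/4; -1/8; -1/16]  R=[0]  ⇒ -1/32
G_7 [RBBBBBR]  L=[-1; -1/2; -1/4; -1/8; -1/16]  R=[-1/32; 0]  ⇒ -3/64
G_8 [RBBBBBRB]  L=[-1; -1/2; -1/4; -1/8; -1/16; -3/64]  R=[-1/32; 0]  ⇒ -5/128
G_9 [RBBBBBRBR]  L=[-1; -1/2; -1/4; -1/8; -1/16; -3/64]  R=[-5/128; -1/32; 0]  ⇒ -11/256
G_10 [RBBBBBRBRB]  L=[-1; -1/2; -1/4; -1/8; -1/16; -3/64; -11/256]  R=[-5/128; -1/32; 0]  ⇒ -21/512
G_11 [RBBBBBRBRBB]  L=[-1; -1/2; -1/4; -1/8; -1/16; -3/64; -11/256; -21/512]  R=[-5/128; -1/32; 0]  ⇒ -41/1024
G_12 [RBBBBBRBRBBR]  L=[-1; -1/2; -1/4; -1/8; -1/16; -3/64; -11/256; -21/512]  R=[-41/1024; -5/128; -1/32; 0]  ⇒ -83/2048
G_13 [RBBBBBRBRBBRR]  L=[-1; -1/2; -1/4; -1/8; -1/16; -3/64; -11/256; -21/512]  R=[-83/2048; -41/1024; -5/128; -1/32; 0]  ⇒ -167/4096
G_14 [RBBBBBRBRBBRRR]  L=[-1; -1/2; -1/4; -1/8; -1/16; -3/64; -11/256; -21/512]  R=[-167/4096; -83/2048; -41/1024; -5/128; -1/32; 0]  ⇒ -335/8192
G_15 [RBBBBBRBRBBRRRR]  L=[-1; -1/2; -1/4; -1/8; -1/16; -3/64; -11/256; -21/512]  R=[-335/8192; -167/4096; -83/2048; -41/1024; -5/128; -1/32; 0]  ⇒ -671/16384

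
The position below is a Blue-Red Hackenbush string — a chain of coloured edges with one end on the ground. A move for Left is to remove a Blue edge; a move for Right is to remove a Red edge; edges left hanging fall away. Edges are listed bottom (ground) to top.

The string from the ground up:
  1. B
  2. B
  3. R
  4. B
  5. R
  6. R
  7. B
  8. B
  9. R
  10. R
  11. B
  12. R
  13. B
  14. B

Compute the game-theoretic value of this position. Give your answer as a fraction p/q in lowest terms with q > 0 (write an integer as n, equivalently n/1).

step 1: add B to get B; options L={ 0 } R={ ∅ } -> 1
step 2: add B to get BB; options L={ 0,1 } R={ ∅ } -> 2
step 3: add R to get BBR; options L={ 0,1 } R={ 2 } -> 3/2
step 4: add B to get BBRB; options L={ 0,1,3/2 } R={ 2 } -> 7/4
step 5: add R to get BBRBR; options L={ 0,1,3/2 } R={ 7/4,2 } -> 13/8
step 6: add R to get BBRBRR; options L={ 0,1,3/2 } R={ 13/8,7/4,2 } -> 25/16
step 7: add B to get BBRBRRB; options L={ 0,1,3/2,25/16 } R={ 13/8,7/4,2 } -> 51/32
step 8: add B to get BBRBRRBB; options L={ 0,1,3/2,25/16,51/32 } R={ 13/8,7/4,2 } -> 103/64
step 9: add R to get BBRBRRBBR; options L={ 0,1,3/2,25/16,51/32 } R={ 103/64,13/8,7/4,2 } -> 205/128
step 10: add R to get BBRBRRBBRR; options L={ 0,1,3/2,25/16,51/32 } R={ 205/128,103/64,13/8,7/4,2 } -> 409/256
step 11: add B to get BBRBRRBBRRB; options L={ 0,1,3/2,25/16,51/32,409/256 } R={ 205/128,103/64,13/8,7/4,2 } -> 819/512
step 12: add R to get BBRBRRBBRRBR; options L={ 0,1,3/2,25/16,51/32,409/256 } R={ 819/512,205/128,103/64,13/8,7/4,2 } -> 1637/1024
step 13: add B to get BBRBRRBBRRBRB; options L={ 0,1,3/2,25/16,51/32,409/256,1637/1024 } R={ 819/512,205/128,103/64,13/8,7/4,2 } -> 3275/2048
step 14: add B to get BBRBRRBBRRBRBB; options L={ 0,1,3/2,25/16,51/32,409/256,1637/1024,3275/2048 } R={ 819/512,205/128,103/64,13/8,7/4,2 } -> 6551/4096

6551/4096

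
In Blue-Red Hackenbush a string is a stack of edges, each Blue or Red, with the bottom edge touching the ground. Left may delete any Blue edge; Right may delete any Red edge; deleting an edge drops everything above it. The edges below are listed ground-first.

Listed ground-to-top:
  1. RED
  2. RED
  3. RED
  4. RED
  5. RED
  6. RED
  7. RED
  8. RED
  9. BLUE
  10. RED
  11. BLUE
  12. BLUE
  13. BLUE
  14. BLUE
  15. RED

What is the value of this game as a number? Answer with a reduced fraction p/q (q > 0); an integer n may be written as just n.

1 of 15 · R · max L −∞ · min R 0 — -1
2 of 15 · RR · max L −∞ · min R -1 — -2
3 of 15 · RRR · max L −∞ · min R -2 — -3
4 of 15 · RRRR · max L −∞ · min R -3 — -4
5 of 15 · RRRRR · max L −∞ · min R -4 — -5
6 of 15 · RRRRRR · max L −∞ · min R -5 — -6
7 of 15 · RRRRRRR · max L −∞ · min R -6 — -7
8 of 15 · RRRRRRRR · max L −∞ · min R -7 — -8
9 of 15 · RRRRRRRRB · max L -8 · min R -7 — -15/2
10 of 15 · RRRRRRRRBR · max L -8 · min R -15/2 — -31/4
11 of 15 · RRRRRRRRBRB · max L -31/4 · min R -15/2 — -61/8
12 of 15 · RRRRRRRRBRBB · max L -61/8 · min R -15/2 — -121/16
13 of 15 · RRRRRRRRBRBBB · max L -121/16 · min R -15/2 — -241/32
14 of 15 · RRRRRRRRBRBBBB · max L -241/32 · min R -15/2 — -481/64
15 of 15 · RRRRRRRRBRBBBBR · max L -241/32 · min R -481/64 — -963/128

-963/128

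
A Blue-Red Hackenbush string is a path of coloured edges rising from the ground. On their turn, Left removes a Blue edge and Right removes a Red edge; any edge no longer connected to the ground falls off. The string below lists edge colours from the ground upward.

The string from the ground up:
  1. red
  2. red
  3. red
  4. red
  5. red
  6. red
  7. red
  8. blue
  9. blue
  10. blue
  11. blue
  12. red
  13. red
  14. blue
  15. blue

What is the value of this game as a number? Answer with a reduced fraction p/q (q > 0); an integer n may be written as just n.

edge 1 of 15 (red): { (no moves) | 0 } -> -1
edge 2 of 15 (red): { (no moves) | -1,0 } -> -2
edge 3 of 15 (red): { (no moves) | -2,-1,0 } -> -3
edge 4 of 15 (red): { (no moves) | -3,-2,-1,0 } -> -4
edge 5 of 15 (red): { (no moves) | -4,-3,-2,-1,0 } -> -5
edge 6 of 15 (red): { (no moves) | -5,-4,-3,-2,-1,0 } -> -6
edge 7 of 15 (red): { (no moves) | -6,-5,-4,-3,-2,-1,0 } -> -7
edge 8 of 15 (blue): { -7 | -6,-5,-4,-3,-2,-1,0 } -> -13/2
edge 9 of 15 (blue): { -7,-13/2 | -6,-5,-4,-3,-2,-1,0 } -> -25/4
edge 10 of 15 (blue): { -7,-13/2,-25/4 | -6,-5,-4,-3,-2,-1,0 } -> -49/8
edge 11 of 15 (blue): { -7,-13/2,-25/4,-49/8 | -6,-5,-4,-3,-2,-1,0 } -> -97/16
edge 12 of 15 (red): { -7,-13/2,-25/4,-49/8 | -97/16,-6,-5,-4,-3,-2,-1,0 } -> -195/32
edge 13 of 15 (red): { -7,-13/2,-25/4,-49/8 | -195/32,-97/16,-6,-5,-4,-3,-2,-1,0 } -> -391/64
edge 14 of 15 (blue): { -7,-13/2,-25/4,-49/8,-391/64 | -195/32,-97/16,-6,-5,-4,-3,-2,-1,0 } -> -781/128
edge 15 of 15 (blue): { -7,-13/2,-25/4,-49/8,-391/64,-781/128 | -195/32,-97/16,-6,-5,-4,-3,-2,-1,0 } -> -1561/256

-1561/256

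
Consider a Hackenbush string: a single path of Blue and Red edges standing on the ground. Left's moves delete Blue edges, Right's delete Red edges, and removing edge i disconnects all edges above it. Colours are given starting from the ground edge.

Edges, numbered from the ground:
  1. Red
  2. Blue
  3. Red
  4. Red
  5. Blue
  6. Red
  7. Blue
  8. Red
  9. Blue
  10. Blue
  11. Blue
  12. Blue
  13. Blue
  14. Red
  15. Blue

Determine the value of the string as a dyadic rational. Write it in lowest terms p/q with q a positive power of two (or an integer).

Prefix values for Red Blue Red Red Blue Red Blue Red Blue Blue Blue Blue Blue Red Blue via {L|R} + simplicity:
1 of 15 · R · max L −∞ · min R 0 — -1
2 of 15 · RB · max L -1 · min R 0 — -1/2
3 of 15 · RBR · max L -1 · min R -1/2 — -3/4
4 of 15 · RBRR · max L -1 · min R -3/4 — -7/8
5 of 15 · RBRRB · max L -7/8 · min R -3/4 — -13/16
6 of 15 · RBRRBR · max L -7/8 · min R -13/16 — -27/32
7 of 15 · RBRRBRB · max L -27/32 · min R -13/16 — -53/64
8 of 15 · RBRRBRBR · max L -27/32 · min R -53/64 — -107/128
9 of 15 · RBRRBRBRB · max L -107/128 · min R -53/64 — -213/256
10 of 15 · RBRRBRBRBB · max L -213/256 · min R -53/64 — -425/512
11 of 15 · RBRRBRBRBBB · max L -425/512 · min R -53/64 — -849/1024
12 of 15 · RBRRBRBRBBBB · max L -849/1024 · min R -53/64 — -1697/2048
13 of 15 · RBRRBRBRBBBBB · max L -1697/2048 · min R -53/64 — -3393/4096
14 of 15 · RBRRBRBRBBBBBR · max L -1697/2048 · min R -3393/4096 — -6787/8192
15 of 15 · RBRRBRBRBBBBBRB · max L -6787/8192 · min R -3393/4096 — -13573/16384

-13573/16384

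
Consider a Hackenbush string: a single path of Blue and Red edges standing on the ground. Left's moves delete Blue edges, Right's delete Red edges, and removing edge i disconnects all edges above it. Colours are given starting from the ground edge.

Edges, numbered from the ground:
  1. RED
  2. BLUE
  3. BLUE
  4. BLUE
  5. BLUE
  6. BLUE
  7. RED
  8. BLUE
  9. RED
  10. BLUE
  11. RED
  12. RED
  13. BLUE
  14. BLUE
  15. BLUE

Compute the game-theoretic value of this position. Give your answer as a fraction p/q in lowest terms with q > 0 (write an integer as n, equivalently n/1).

-689/16384

R: Left { · }, Right { 0 } ⇒ simplest -1
RB: Left { -1 }, Right { 0 } ⇒ simplest -1/2
RBB: Left { -1,-1/2 }, Right { 0 } ⇒ simplest -1/4
RBBB: Left { -1,-1/2,-1/4 }, Right { 0 } ⇒ simplest -1/8
RBBBB: Left { -1,-1/2,-1/4,-1/8 }, Right { 0 } ⇒ simplest -1/16
RBBBBB: Left { -1,-1/2,-1/4,-1/8,-1/16 }, Right { 0 } ⇒ simplest -1/32
RBBBBBR: Left { -1,-1/2,-1/4,-1/8,-1/16 }, Right { -1/32,0 } ⇒ simplest -3/64
RBBBBBRB: Left { -1,-1/2,-1/4,-1/8,-1/16,-3/64 }, Right { -1/32,0 } ⇒ simplest -5/128
RBBBBBRBR: Left { -1,-1/2,-1/4,-1/8,-1/16,-3/64 }, Right { -5/128,-1/32,0 } ⇒ simplest -11/256
RBBBBBRBRB: Left { -1,-1/2,-1/4,-1/8,-1/16,-3/64,-11/256 }, Right { -5/128,-1/32,0 } ⇒ simplest -21/512
RBBBBBRBRBR: Left { -1,-1/2,-1/4,-1/8,-1/16,-3/64,-11/256 }, Right { -21/512,-5/128,-1/32,0 } ⇒ simplest -43/1024
RBBBBBRBRBRR: Left { -1,-1/2,-1/4,-1/8,-1/16,-3/64,-11/256 }, Right { -43/1024,-21/512,-5/128,-1/32,0 } ⇒ simplest -87/2048
RBBBBBRBRBRRB: Left { -1,-1/2,-1/4,-1/8,-1/16,-3/64,-11/256,-87/2048 }, Right { -43/1024,-21/512,-5/128,-1/32,0 } ⇒ simplest -173/4096
RBBBBBRBRBRRBB: Left { -1,-1/2,-1/4,-1/8,-1/16,-3/64,-11/256,-87/2048,-173/4096 }, Right { -43/1024,-21/512,-5/128,-1/32,0 } ⇒ simplest -345/8192
RBBBBBRBRBRRBBB: Left { -1,-1/2,-1/4,-1/8,-1/16,-3/64,-11/256,-87/2048,-173/4096,-345/8192 }, Right { -43/1024,-21/512,-5/128,-1/32,0 } ⇒ simplest -689/16384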